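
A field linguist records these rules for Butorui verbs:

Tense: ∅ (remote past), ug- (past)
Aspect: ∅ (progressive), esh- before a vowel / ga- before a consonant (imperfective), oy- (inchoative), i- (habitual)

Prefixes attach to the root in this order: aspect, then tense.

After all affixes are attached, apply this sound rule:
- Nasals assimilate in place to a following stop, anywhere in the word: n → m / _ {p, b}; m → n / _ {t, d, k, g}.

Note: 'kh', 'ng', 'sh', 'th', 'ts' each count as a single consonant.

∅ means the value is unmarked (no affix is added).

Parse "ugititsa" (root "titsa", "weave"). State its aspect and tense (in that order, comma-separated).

habitual, past

Segment: ug-i-titsa.
aspect: i- → habitual.
tense: ug- → past.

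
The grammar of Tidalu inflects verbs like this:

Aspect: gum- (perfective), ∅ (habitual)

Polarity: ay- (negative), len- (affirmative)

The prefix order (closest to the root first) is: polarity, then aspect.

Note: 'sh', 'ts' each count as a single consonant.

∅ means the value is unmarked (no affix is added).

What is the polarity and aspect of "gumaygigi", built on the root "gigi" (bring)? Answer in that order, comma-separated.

Segment: gum-ay-gigi.
polarity: ay- → negative.
aspect: gum- → perfective.

negative, perfective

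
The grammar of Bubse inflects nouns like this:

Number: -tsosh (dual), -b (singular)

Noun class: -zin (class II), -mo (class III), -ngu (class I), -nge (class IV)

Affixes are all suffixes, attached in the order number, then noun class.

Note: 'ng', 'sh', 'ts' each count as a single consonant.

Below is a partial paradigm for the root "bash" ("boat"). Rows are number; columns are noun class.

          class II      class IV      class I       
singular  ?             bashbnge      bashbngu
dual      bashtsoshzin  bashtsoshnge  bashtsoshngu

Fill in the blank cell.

bashbzin

Attach number singular -b → bashb.
Attach noun class class II -zin → bashbzin.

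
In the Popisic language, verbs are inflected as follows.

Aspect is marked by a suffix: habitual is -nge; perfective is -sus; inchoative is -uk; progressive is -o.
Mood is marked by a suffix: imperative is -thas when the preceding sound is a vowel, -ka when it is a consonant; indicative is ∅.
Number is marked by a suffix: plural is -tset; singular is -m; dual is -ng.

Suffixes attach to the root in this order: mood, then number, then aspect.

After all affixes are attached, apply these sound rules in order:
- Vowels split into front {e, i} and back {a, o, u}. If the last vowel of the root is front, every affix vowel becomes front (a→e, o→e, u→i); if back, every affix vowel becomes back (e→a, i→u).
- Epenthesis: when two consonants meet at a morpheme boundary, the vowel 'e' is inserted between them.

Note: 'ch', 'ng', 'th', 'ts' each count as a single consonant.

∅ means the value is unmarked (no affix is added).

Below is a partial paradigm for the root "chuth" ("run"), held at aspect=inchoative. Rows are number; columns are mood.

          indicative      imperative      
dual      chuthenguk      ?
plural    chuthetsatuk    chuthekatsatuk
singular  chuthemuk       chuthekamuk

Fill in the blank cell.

chuthekanguk

Attach mood imperative -ka (after consonant 'th') → chuthka.
Attach number dual -ng → chuthkang.
Attach aspect inchoative -uk → chuthkanguk.
Vowel harmony: no change.
Apply epenthesis: chuthkanguk → chuthekanguk.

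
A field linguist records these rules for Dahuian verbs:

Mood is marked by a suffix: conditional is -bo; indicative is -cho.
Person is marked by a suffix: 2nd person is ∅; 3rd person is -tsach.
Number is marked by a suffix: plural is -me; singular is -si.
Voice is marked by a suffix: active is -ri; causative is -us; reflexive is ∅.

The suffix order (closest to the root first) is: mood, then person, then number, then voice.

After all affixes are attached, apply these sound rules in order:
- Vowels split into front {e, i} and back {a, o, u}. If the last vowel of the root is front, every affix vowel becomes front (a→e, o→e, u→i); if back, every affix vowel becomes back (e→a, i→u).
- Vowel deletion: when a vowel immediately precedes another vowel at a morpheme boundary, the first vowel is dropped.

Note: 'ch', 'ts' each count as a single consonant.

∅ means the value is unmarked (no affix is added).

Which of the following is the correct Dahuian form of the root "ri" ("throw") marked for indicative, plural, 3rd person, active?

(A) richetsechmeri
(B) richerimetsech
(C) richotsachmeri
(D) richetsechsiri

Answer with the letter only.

A

Attach mood indicative -cho → richo.
Attach person 3rd person -tsach → richotsach.
Attach number plural -me → richotsachme.
Attach voice active -ri → richotsachmeri.
Apply vowel harmony: richotsachmeri → richetsechmeri.
Vowel deletion: no change.
So the correct form is richetsechmeri, option (A).
(C) richotsachmeri is wrong: it fails to apply the sound rule(s).
(D) richetsechsiri is wrong: it uses singular instead of plural for number.
(B) richerimetsech is wrong: it has the affixes in the wrong order.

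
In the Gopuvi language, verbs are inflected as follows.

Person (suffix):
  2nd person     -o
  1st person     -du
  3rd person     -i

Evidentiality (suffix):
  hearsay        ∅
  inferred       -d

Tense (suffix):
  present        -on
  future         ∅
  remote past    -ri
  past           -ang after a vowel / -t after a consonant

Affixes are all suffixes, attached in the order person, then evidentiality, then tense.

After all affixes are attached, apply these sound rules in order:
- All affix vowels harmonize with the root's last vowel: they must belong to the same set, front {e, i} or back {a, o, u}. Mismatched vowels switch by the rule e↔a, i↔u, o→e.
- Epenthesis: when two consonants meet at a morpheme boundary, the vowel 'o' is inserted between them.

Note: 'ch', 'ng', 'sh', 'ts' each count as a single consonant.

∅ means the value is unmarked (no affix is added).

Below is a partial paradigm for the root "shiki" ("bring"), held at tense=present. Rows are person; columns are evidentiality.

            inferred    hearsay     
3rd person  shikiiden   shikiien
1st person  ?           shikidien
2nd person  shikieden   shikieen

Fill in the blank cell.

Attach person 1st person -du → shikidu.
Attach evidentiality inferred -d → shikidud.
Attach tense present -on → shikidudon.
Apply vowel harmony: shikidudon → shikididen.
Epenthesis: no change.

shikididen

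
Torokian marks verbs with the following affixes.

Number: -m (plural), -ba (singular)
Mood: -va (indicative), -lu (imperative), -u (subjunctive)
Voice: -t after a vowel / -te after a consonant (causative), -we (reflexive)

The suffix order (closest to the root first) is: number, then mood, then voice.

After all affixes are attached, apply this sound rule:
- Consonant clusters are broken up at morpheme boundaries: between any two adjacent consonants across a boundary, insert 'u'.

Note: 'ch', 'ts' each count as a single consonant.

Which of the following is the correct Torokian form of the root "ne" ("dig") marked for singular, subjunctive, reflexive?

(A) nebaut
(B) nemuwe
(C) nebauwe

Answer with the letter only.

C

Attach number singular -ba → neba.
Attach mood subjunctive -u → nebau.
Attach voice reflexive -we → nebauwe.
Epenthesis: no change.
So the correct form is nebauwe, option (C).
(A) nebaut is wrong: it uses causative instead of reflexive for voice.
(B) nemuwe is wrong: it uses plural instead of singular for number.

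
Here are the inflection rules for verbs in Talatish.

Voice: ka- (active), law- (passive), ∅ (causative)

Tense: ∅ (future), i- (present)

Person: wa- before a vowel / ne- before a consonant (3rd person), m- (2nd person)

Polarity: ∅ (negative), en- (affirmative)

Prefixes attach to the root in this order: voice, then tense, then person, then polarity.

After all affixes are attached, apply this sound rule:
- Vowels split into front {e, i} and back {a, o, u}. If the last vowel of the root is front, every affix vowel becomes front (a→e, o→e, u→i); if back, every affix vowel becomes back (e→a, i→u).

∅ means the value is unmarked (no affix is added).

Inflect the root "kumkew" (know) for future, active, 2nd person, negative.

Attach voice active ka- → kakumkew.
tense = future: zero marking, form stays kakumkew.
Attach person 2nd person m- → mkakumkew.
polarity = negative: zero marking, form stays mkakumkew.
Apply vowel harmony: mkakumkew → mkekumkew.

mkekumkew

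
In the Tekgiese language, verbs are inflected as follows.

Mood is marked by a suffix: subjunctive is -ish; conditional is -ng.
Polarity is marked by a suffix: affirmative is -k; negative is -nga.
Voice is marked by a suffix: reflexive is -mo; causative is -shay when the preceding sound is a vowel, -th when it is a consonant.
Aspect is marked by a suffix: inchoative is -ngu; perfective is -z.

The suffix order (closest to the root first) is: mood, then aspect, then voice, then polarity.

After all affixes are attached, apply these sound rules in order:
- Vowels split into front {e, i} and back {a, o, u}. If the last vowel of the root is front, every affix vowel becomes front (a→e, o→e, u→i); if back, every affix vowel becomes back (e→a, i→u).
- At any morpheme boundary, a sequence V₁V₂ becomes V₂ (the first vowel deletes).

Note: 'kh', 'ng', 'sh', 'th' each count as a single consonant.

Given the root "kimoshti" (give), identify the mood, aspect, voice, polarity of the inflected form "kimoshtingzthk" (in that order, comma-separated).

Segment: kimoshti-ng-z-th-k.
mood: -ng → conditional.
aspect: -z → perfective.
voice: -shay/th → causative.
polarity: -k → affirmative.

conditional, perfective, causative, affirmative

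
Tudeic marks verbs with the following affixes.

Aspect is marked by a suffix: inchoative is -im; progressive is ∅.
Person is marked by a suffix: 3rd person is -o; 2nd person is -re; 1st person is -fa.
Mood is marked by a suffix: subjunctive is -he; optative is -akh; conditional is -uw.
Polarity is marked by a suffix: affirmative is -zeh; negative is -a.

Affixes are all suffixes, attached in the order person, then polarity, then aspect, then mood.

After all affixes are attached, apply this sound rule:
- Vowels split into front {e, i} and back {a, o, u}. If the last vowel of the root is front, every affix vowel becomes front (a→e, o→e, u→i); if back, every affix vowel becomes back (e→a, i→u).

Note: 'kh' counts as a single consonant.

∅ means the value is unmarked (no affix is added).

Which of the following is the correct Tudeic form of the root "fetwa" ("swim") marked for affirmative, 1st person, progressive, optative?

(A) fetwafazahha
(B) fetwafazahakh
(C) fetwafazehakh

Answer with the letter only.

B

Attach person 1st person -fa → fetwafa.
Attach polarity affirmative -zeh → fetwafazeh.
aspect = progressive: zero marking, form stays fetwafazeh.
Attach mood optative -akh → fetwafazehakh.
Apply vowel harmony: fetwafazehakh → fetwafazahakh.
So the correct form is fetwafazahakh, option (B).
(A) fetwafazahha is wrong: it uses subjunctive instead of optative for mood.
(C) fetwafazehakh is wrong: it fails to apply the sound rule(s).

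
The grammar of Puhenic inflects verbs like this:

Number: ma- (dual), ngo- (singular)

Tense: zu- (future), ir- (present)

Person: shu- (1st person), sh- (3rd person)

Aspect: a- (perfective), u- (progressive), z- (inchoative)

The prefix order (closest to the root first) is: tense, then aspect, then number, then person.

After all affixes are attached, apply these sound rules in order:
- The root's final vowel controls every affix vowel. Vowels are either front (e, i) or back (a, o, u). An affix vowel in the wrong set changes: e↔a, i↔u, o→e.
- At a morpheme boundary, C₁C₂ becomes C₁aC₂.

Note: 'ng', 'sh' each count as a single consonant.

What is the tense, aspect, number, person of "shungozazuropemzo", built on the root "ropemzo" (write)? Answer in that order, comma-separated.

Segment: shu-ngo-z-zu-ropemzo.
tense: zu- → future.
aspect: z- → inchoative.
number: ngo- → singular.
person: shu- → 1st person.

future, inchoative, singular, 1st person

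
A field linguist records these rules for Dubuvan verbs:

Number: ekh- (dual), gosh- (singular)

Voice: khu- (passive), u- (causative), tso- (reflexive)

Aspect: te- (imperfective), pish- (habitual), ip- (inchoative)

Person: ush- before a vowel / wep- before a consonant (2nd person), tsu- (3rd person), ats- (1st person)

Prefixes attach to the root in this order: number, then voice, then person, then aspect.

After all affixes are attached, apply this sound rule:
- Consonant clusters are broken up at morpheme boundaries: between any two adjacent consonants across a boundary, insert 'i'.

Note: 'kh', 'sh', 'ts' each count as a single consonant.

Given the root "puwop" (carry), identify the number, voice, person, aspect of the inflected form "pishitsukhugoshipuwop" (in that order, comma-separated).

singular, passive, 3rd person, habitual

Segment: pish-tsu-khu-gosh-puwop.
number: gosh- → singular.
voice: khu- → passive.
person: tsu- → 3rd person.
aspect: pish- → habitual.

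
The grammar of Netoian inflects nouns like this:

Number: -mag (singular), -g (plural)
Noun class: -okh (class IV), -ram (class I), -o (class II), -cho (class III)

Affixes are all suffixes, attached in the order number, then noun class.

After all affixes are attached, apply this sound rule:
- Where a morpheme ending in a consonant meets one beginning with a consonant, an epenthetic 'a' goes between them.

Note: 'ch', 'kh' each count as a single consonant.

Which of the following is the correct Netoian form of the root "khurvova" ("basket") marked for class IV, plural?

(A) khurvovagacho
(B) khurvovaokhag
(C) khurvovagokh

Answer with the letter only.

Attach number plural -g → khurvovag.
Attach noun class class IV -okh → khurvovagokh.
Epenthesis: no change.
So the correct form is khurvovagokh, option (C).
(B) khurvovaokhag is wrong: it has the affixes in the wrong order.
(A) khurvovagacho is wrong: it uses class III instead of class IV for noun class.

C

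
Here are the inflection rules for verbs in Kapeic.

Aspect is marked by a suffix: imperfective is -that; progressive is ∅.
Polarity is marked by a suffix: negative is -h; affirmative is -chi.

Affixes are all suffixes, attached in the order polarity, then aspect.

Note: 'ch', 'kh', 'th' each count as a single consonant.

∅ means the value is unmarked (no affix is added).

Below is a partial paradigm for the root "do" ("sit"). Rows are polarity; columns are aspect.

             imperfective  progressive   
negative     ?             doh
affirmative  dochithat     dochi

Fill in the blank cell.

dohthat

Attach polarity negative -h → doh.
Attach aspect imperfective -that → dohthat.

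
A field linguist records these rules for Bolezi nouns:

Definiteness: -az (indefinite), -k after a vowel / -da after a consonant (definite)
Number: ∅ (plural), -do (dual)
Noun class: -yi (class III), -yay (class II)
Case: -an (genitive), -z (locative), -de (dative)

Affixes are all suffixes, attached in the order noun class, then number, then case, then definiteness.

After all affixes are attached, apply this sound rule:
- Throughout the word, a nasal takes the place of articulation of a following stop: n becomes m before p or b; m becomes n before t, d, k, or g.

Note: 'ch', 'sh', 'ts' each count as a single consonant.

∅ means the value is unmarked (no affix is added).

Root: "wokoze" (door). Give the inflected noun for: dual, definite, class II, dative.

Attach noun class class II -yay → wokozeyay.
Attach number dual -do → wokozeyaydo.
Attach case dative -de → wokozeyaydode.
Attach definiteness definite -k (after vowel 'e') → wokozeyaydodek.
Nasal assimilation: no change.

wokozeyaydodek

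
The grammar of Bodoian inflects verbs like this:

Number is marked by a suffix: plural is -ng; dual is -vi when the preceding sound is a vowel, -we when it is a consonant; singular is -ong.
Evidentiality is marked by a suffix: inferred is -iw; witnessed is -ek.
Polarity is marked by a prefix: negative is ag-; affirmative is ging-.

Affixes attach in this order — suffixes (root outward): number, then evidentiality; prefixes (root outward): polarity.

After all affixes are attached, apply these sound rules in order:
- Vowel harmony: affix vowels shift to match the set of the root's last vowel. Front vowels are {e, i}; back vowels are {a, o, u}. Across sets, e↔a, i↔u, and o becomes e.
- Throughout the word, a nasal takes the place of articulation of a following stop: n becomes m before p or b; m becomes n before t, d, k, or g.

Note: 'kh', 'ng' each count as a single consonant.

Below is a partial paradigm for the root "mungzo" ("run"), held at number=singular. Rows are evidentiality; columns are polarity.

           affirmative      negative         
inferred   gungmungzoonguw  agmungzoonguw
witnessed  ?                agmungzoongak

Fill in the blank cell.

Attach number singular -ong → mungzoong.
Attach polarity affirmative ging- → gingmungzoong.
Attach evidentiality witnessed -ek → gingmungzoongek.
Apply vowel harmony: gingmungzoongek → gungmungzoongak.
Nasal assimilation: no change.

gungmungzoongak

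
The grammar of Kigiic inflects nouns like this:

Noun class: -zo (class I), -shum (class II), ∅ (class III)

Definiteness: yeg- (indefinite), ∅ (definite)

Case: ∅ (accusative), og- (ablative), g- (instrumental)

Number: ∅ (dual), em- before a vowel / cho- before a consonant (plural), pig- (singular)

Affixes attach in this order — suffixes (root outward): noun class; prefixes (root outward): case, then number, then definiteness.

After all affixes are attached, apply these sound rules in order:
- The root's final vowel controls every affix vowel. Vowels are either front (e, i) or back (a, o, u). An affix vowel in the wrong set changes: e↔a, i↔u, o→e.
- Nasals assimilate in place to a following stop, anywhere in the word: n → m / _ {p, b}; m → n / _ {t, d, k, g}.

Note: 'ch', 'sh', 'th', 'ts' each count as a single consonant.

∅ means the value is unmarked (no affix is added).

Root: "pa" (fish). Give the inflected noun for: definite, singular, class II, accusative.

pugpashum

case = accusative: zero marking, form stays pa.
Attach noun class class II -shum → pashum.
Attach number singular pig- → pigpashum.
definiteness = definite: zero marking, form stays pigpashum.
Apply vowel harmony: pigpashum → pugpashum.
Nasal assimilation: no change.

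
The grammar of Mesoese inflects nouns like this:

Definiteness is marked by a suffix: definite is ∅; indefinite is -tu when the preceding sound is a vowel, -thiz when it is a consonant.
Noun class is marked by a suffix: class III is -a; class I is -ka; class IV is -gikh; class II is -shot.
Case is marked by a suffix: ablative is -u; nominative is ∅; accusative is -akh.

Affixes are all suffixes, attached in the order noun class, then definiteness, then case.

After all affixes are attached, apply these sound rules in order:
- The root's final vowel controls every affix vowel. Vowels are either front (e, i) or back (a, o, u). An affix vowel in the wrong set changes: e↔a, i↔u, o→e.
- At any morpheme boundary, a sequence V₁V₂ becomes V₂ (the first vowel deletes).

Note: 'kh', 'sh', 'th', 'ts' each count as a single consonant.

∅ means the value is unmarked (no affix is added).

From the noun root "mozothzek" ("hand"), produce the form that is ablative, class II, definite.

mozothzeksheti

Attach noun class class II -shot → mozothzekshot.
definiteness = definite: zero marking, form stays mozothzekshot.
Attach case ablative -u → mozothzekshotu.
Apply vowel harmony: mozothzekshotu → mozothzeksheti.
Vowel deletion: no change.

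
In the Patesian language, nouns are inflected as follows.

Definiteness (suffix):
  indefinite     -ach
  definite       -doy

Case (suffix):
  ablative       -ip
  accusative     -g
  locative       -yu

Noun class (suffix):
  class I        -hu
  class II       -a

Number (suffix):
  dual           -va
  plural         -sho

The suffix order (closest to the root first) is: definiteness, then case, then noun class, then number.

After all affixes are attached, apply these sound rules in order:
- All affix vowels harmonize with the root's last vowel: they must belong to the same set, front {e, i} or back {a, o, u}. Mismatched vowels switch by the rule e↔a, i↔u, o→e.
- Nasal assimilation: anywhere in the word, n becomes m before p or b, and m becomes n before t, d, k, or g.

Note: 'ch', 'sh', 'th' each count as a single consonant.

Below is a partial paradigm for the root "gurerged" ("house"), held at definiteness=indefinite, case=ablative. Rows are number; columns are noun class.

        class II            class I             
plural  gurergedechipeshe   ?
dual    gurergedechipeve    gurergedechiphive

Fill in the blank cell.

gurergedechiphishe

Attach definiteness indefinite -ach → gurergedach.
Attach case ablative -ip → gurergedachip.
Attach noun class class I -hu → gurergedachiphu.
Attach number plural -sho → gurergedachiphusho.
Apply vowel harmony: gurergedachiphusho → gurergedechiphishe.
Nasal assimilation: no change.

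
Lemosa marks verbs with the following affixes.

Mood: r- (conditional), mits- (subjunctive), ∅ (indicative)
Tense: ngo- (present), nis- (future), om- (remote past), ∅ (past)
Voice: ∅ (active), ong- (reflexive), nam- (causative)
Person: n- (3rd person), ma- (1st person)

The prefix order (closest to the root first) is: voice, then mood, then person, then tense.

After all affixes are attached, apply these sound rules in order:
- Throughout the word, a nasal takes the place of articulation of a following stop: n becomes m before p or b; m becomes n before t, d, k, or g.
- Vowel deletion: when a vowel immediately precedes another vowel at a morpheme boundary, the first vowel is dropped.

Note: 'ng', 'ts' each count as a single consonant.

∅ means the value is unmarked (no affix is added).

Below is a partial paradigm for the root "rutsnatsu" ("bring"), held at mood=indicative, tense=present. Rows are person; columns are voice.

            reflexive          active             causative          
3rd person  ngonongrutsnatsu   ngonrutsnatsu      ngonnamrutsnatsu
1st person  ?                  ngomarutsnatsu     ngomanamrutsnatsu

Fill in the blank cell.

ngomongrutsnatsu

Attach voice reflexive ong- → ongrutsnatsu.
mood = indicative: zero marking, form stays ongrutsnatsu.
Attach person 1st person ma- → maongrutsnatsu.
Attach tense present ngo- → ngomaongrutsnatsu.
Nasal assimilation: no change.
Apply vowel deletion: ngomaongrutsnatsu → ngomongrutsnatsu.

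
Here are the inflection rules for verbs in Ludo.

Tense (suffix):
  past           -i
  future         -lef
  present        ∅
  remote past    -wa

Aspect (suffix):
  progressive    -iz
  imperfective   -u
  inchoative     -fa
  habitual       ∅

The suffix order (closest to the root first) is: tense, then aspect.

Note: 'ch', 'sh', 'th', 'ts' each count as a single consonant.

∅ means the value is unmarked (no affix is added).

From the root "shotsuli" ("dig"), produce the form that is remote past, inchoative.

shotsuliwafa

Attach tense remote past -wa → shotsuliwa.
Attach aspect inchoative -fa → shotsuliwafa.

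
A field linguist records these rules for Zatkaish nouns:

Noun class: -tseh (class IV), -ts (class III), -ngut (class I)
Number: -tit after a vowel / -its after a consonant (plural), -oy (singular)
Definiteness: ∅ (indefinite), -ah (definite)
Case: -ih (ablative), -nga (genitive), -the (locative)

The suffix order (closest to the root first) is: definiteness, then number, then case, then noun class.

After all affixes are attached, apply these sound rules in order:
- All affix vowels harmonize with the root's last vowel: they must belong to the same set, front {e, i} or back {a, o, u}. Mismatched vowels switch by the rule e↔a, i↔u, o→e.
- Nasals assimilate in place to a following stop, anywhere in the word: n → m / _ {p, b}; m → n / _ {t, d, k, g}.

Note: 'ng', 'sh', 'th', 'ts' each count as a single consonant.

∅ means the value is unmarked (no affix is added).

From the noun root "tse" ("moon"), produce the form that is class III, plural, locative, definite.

Attach definiteness definite -ah → tseah.
Attach number plural -its (after consonant 'h') → tseahits.
Attach case locative -the → tseahitsthe.
Attach noun class class III -ts → tseahitsthets.
Apply vowel harmony: tseahitsthets → tseehitsthets.
Nasal assimilation: no change.

tseehitsthets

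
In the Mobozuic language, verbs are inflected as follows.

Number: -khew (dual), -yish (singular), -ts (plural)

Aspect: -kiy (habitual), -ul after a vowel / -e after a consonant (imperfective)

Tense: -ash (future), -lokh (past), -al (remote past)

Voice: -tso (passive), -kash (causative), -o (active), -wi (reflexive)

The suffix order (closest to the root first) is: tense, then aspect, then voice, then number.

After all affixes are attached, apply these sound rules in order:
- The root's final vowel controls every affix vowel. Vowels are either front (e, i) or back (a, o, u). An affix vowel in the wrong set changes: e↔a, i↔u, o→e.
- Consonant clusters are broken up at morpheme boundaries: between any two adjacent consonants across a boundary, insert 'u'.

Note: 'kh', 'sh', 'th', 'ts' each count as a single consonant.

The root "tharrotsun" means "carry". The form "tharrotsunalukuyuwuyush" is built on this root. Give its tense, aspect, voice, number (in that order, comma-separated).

remote past, habitual, reflexive, singular

Segment: tharrotsun-al-kiy-wi-yish.
tense: -al → remote past.
aspect: -kiy → habitual.
voice: -wi → reflexive.
number: -yish → singular.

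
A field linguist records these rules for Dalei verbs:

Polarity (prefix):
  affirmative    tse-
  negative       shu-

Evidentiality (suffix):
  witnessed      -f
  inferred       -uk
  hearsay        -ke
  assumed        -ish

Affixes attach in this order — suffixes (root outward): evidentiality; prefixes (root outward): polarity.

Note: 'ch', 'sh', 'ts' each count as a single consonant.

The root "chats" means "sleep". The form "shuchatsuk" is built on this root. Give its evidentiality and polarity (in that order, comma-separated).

Segment: shu-chats-uk.
evidentiality: -uk → inferred.
polarity: shu- → negative.

inferred, negative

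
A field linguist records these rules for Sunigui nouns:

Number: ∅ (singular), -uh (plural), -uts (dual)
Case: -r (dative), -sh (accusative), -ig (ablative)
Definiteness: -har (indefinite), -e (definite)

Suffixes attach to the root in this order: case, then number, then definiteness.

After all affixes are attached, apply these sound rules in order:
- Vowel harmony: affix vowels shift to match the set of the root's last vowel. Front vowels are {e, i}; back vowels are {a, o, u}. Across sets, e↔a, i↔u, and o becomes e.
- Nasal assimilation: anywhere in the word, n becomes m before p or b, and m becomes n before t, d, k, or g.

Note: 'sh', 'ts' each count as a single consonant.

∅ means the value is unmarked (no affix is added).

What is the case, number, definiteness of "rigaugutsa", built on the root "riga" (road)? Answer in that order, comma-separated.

ablative, dual, definite

Segment: riga-ig-uts-e.
case: -ig → ablative.
number: -uts → dual.
definiteness: -e → definite.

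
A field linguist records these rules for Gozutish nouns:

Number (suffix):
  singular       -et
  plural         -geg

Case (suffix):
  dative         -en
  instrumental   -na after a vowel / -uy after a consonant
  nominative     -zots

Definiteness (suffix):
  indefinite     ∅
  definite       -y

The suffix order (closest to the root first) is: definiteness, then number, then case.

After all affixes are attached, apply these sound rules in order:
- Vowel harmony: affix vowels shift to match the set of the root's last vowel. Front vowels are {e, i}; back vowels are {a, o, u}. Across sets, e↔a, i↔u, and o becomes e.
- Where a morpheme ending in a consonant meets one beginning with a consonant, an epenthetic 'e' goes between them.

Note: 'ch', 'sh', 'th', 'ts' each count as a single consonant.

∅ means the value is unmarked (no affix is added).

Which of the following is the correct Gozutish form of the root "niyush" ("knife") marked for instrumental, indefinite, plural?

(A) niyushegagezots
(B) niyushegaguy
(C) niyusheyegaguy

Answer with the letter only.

B

definiteness = indefinite: zero marking, form stays niyush.
Attach number plural -geg → niyushgeg.
Attach case instrumental -uy (after consonant 'g') → niyushgeguy.
Apply vowel harmony: niyushgeguy → niyushgaguy.
Apply epenthesis: niyushgaguy → niyushegaguy.
So the correct form is niyushegaguy, option (B).
(C) niyusheyegaguy is wrong: it uses definite instead of indefinite for definiteness.
(A) niyushegagezots is wrong: it uses nominative instead of instrumental for case.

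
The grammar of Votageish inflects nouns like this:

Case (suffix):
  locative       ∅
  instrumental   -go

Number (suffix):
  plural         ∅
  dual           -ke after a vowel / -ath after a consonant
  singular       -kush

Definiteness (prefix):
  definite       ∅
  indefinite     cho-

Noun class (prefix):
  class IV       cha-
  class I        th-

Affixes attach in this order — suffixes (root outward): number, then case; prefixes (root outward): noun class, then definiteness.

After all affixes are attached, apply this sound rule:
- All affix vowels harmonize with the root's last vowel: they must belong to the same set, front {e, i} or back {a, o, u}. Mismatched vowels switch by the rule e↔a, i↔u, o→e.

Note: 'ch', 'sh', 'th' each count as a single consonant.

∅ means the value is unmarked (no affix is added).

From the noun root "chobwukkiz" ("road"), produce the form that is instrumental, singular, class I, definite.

thchobwukkizkishge

Attach noun class class I th- → thchobwukkiz.
Attach number singular -kush → thchobwukkizkush.
definiteness = definite: zero marking, form stays thchobwukkizkush.
Attach case instrumental -go → thchobwukkizkushgo.
Apply vowel harmony: thchobwukkizkushgo → thchobwukkizkishge.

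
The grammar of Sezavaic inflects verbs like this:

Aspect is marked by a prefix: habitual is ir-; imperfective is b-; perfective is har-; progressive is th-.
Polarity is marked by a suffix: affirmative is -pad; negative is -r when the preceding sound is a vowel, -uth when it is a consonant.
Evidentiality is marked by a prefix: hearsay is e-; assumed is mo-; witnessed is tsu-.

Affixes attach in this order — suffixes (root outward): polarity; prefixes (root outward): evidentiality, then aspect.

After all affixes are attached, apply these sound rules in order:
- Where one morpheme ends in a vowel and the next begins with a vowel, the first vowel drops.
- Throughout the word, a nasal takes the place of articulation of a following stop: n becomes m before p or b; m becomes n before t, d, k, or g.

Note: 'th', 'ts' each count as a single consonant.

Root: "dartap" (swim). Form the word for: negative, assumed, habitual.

irmodartaputh

Attach evidentiality assumed mo- → modartap.
Attach polarity negative -uth (after consonant 'p') → modartaputh.
Attach aspect habitual ir- → irmodartaputh.
Vowel deletion: no change.
Nasal assimilation: no change.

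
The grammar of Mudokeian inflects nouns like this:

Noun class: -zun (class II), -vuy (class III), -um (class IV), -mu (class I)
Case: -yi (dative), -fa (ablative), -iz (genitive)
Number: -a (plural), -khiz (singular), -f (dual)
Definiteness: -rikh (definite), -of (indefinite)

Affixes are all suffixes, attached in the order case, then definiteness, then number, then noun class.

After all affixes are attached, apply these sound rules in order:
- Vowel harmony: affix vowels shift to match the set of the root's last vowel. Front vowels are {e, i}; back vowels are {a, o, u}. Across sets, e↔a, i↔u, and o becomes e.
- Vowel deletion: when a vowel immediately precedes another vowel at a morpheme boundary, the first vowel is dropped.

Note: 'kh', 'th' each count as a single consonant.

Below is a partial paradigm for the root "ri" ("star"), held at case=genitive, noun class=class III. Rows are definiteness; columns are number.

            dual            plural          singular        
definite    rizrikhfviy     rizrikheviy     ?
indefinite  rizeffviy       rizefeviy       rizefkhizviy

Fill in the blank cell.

rizrikhkhizviy

Attach case genitive -iz → riiz.
Attach definiteness definite -rikh → riizrikh.
Attach number singular -khiz → riizrikhkhiz.
Attach noun class class III -vuy → riizrikhkhizvuy.
Apply vowel harmony: riizrikhkhizvuy → riizrikhkhizviy.
Apply vowel deletion: riizrikhkhizviy → rizrikhkhizviy.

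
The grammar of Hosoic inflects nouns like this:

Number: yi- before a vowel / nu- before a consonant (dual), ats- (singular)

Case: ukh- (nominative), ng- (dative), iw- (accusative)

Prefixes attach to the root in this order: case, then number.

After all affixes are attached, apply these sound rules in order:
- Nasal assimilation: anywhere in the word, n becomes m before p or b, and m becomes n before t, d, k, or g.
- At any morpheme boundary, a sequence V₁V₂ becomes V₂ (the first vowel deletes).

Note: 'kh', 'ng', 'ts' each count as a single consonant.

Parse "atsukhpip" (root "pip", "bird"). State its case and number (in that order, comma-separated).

nominative, singular

Segment: ats-ukh-pip.
case: ukh- → nominative.
number: ats- → singular.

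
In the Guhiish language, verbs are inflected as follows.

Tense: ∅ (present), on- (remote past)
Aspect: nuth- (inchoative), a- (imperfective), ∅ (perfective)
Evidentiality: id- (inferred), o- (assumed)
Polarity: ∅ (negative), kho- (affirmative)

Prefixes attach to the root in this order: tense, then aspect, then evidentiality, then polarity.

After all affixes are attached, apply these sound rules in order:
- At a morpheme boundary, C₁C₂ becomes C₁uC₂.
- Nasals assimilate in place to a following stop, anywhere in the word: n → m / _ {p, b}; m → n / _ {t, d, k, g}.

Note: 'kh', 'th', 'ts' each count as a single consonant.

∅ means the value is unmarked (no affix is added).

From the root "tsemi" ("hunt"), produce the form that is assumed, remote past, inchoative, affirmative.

khoonuthonutsemi

Attach tense remote past on- → ontsemi.
Attach aspect inchoative nuth- → nuthontsemi.
Attach evidentiality assumed o- → onuthontsemi.
Attach polarity affirmative kho- → khoonuthontsemi.
Apply epenthesis: khoonuthontsemi → khoonuthonutsemi.
Nasal assimilation: no change.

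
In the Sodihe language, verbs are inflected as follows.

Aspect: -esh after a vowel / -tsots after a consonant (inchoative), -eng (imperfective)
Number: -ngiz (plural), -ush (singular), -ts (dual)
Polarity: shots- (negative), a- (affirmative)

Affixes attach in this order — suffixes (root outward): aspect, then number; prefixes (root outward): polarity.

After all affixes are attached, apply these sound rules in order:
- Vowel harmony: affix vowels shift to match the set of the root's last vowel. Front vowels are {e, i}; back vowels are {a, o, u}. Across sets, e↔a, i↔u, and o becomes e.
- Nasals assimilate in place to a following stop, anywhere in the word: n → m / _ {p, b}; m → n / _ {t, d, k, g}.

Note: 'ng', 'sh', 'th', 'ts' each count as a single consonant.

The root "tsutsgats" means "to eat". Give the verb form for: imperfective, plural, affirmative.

Attach aspect imperfective -eng → tsutsgatseng.
Attach polarity affirmative a- → atsutsgatseng.
Attach number plural -ngiz → atsutsgatsengngiz.
Apply vowel harmony: atsutsgatsengngiz → atsutsgatsangnguz.
Nasal assimilation: no change.

atsutsgatsangnguz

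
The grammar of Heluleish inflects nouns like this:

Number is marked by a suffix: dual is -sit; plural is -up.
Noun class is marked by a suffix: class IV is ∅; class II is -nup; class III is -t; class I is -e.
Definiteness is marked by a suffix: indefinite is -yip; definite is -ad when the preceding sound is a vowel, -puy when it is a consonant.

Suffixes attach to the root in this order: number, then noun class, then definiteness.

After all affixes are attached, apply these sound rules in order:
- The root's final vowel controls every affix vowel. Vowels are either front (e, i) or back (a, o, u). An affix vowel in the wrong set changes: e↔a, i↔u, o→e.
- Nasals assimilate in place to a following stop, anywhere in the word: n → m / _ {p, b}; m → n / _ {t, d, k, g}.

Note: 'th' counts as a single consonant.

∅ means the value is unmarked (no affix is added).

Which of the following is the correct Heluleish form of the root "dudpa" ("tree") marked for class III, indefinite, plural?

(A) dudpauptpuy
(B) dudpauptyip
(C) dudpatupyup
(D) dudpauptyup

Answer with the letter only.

D

Attach number plural -up → dudpaup.
Attach noun class class III -t → dudpaupt.
Attach definiteness indefinite -yip → dudpauptyip.
Apply vowel harmony: dudpauptyip → dudpauptyup.
Nasal assimilation: no change.
So the correct form is dudpauptyup, option (D).
(C) dudpatupyup is wrong: it has the affixes in the wrong order.
(A) dudpauptpuy is wrong: it uses definite instead of indefinite for definiteness.
(B) dudpauptyip is wrong: it fails to apply the sound rule(s).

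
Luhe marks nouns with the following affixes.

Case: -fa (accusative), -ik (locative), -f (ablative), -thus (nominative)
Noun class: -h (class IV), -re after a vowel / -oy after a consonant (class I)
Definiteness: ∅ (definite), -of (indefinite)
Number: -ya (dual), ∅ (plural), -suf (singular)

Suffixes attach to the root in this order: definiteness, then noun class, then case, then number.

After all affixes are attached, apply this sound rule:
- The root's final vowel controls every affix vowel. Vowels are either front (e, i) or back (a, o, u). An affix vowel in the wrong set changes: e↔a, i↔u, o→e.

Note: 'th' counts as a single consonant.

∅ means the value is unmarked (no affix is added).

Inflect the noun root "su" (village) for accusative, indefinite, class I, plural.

Attach definiteness indefinite -of → suof.
Attach noun class class I -oy (after consonant 'f') → suofoy.
Attach case accusative -fa → suofoyfa.
number = plural: zero marking, form stays suofoyfa.
Vowel harmony: no change.

suofoyfa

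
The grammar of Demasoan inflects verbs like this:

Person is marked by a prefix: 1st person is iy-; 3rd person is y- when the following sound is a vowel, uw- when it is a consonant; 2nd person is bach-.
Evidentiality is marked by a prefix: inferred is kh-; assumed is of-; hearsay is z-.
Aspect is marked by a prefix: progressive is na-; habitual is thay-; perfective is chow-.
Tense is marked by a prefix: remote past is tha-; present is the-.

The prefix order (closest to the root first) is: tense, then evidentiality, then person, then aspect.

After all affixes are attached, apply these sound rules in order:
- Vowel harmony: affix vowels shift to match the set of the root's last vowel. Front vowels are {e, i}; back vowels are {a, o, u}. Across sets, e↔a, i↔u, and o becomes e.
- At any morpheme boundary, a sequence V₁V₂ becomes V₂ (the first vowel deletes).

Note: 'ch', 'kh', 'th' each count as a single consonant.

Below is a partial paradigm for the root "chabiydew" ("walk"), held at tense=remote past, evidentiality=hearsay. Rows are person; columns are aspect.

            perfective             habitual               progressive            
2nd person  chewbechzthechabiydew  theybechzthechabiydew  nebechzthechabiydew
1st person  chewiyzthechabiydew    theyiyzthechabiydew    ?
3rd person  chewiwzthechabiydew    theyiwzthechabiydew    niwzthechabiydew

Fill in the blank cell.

niyzthechabiydew

Attach tense remote past tha- → thachabiydew.
Attach evidentiality hearsay z- → zthachabiydew.
Attach person 1st person iy- → iyzthachabiydew.
Attach aspect progressive na- → naiyzthachabiydew.
Apply vowel harmony: naiyzthachabiydew → neiyzthechabiydew.
Apply vowel deletion: neiyzthechabiydew → niyzthechabiydew.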